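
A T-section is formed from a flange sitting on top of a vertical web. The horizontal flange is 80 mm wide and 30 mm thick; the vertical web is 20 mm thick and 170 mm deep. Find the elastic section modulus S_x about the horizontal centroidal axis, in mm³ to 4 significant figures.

Treat the section as a set of non-overlapping primitives; coordinates are from the bounding-box lower-left.
Flange: 80 × 30, A = 2 400 mm², y = 185 mm, Ī = 180 000 mm⁴.
Web: 20 × 170, A = 3 400 mm², y = 85 mm, Ī = 8 188 333 mm⁴.
Centroid: ȳ = ΣA·y / ΣA = 126.379 mm.
Transfer each piece to the horizontal centroidal axis using Ī + A·d² with d = y − 126.379:
  flange: d = 58.6207 mm → contributes +8 427 325 mm⁴
  web: d = -41.3793 mm → contributes +14 009 974 mm⁴
Total I = 22 437 299 mm⁴.
Extreme fibre distance c = 126.379 mm; S = I/c = 177 539 mm³.

S_x ≈ 1.775 × 10⁵ mm³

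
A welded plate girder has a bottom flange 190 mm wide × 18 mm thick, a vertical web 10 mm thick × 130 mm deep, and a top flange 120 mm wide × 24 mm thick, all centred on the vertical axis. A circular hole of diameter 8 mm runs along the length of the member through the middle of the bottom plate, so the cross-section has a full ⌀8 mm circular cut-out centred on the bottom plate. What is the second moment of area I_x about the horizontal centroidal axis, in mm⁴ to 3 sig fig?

I_x ≈ 3.75 × 10⁷ mm⁴

Treat the section as a set of non-overlapping primitives; coordinates are from the bounding-box lower-left.
Bottom plate: 190 × 18, A = 3 420 mm², y = 9 mm, Ī = 92 340 mm⁴.
Web plate: 10 × 130, A = 1 300 mm², y = 83 mm, Ī = 1 830 833 mm⁴.
Top plate: 120 × 24, A = 2 880 mm², y = 160 mm, Ī = 138 240 mm⁴.
Hole (subtracted): ⌀8, A = 50.265 mm², y = 9 mm, Ī = 201.06 mm⁴.
Centroid: ȳ = ΣA·y / ΣA = 79.344 mm.
Transfer each piece to the horizontal centroidal axis using Ī + A·d² with d = y − 79.344:
  bottom plate: d = -70.344 mm → contributes +17 015 546 mm⁴
  web plate: d = 3.6558 mm → contributes +1 848 208 mm⁴
  top plate: d = 80.656 mm → contributes +18 873 673 mm⁴
  hole: d = -70.344 mm → contributes −248 930 mm⁴
Total I = 37 488 497 mm⁴.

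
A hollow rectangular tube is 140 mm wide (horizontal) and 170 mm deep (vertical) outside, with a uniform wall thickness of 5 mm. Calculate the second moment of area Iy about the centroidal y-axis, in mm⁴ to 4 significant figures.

Split into non-overlapping primitives; take the origin at the lower-left of the bounding box.
Outer rectangle: 140 × 170, A = 23 800 mm², x = 70 mm, Ī = 38 873 333 mm⁴.
Inner void (subtracted): 130 × 160, A = 20 800 mm², x = 70 mm, Ī = 29 293 333 mm⁴.
By symmetry the centroid is at mid-width, x̄ = 70 mm.
All pieces are centred on the centroidal y-axis, so I = ΣĪ (holes subtracted) = 9 580 000 mm⁴.

Iy ≈ 9.580 × 10⁶ mm⁴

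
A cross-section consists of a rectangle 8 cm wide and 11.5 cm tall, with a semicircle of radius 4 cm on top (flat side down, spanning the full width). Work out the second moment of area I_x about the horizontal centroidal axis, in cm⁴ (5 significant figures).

Decompose the section into non-overlapping parts with the origin at the bottom-left of its bounding rectangle.
Rectangular body: 8 × 11.5, A = 92 cm², y = 5.75 cm, Ī = 1013.917 cm⁴.
Semicircular cap: semicircle r = 4, A = 25.13274 cm², y = 13.19765 cm, Ī = 28.09778 cm⁴.
Centroid: ȳ = ΣA·y / ΣA = 7.348015 cm.
Transfer each piece to the horizontal centroidal axis using Ī + A·d² with d = y − 7.348015:
  rectangular body: d = -1.598015 cm → contributes +1248.853 cm⁴
  semicircular cap: d = 5.849637 cm → contributes +888.0964 cm⁴
Total I = 2136.949 cm⁴.

I_x ≈ 2136.9 cm⁴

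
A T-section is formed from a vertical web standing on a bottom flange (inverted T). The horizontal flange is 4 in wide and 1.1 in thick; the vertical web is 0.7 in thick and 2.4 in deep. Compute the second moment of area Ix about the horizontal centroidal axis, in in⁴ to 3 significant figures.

Ix ≈ 4.97 in⁴

Decompose the section into non-overlapping parts with the origin at the bottom-left of its bounding rectangle.
Flange: 4 × 1.1, A = 4.4 in², y = 0.55 in, Ī = 0.44367 in⁴.
Web: 0.7 × 2.4, A = 1.68 in², y = 2.3 in, Ī = 0.8064 in⁴.
Centroid: ȳ = ΣA·y / ΣA = 1.0336 in.
Transfer each piece to the horizontal centroidal axis using Ī + A·d² with d = y − 1.0336:
  flange: d = -0.48355 in → contributes +1.4725 in⁴
  web: d = 1.2664 in → contributes +3.5009 in⁴
Total I = 4.9734 in⁴.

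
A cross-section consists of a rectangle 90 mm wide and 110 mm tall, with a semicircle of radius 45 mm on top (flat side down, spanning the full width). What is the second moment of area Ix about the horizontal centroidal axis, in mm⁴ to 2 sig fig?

Treat the section as a set of non-overlapping primitives; coordinates are from the bounding-box lower-left.
Rectangular body: 90 × 110, A = 9 900 mm², y = 55 mm, Ī = 9 982 500 mm⁴.
Semicircular cap: semicircle r = 45, A = 3 181 mm², y = 129.1 mm, Ī = 450 072 mm⁴.
Centroid: ȳ = ΣA·y / ΣA = 73.02 mm.
Transfer each piece to the horizontal centroidal axis using Ī + A·d² with d = y − 73.02:
  rectangular body: d = -18.02 mm → contributes +13 196 695 mm⁴
  semicircular cap: d = 56.08 mm → contributes +10 453 813 mm⁴
Total I = 23 650 508 mm⁴.

Ix ≈ 2.4 × 10⁷ mm⁴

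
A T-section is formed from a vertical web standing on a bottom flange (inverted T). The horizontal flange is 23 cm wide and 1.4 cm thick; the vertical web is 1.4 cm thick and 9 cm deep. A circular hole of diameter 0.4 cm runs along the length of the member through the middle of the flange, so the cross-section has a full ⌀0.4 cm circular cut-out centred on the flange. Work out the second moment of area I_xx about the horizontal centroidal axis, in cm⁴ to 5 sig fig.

Break the section into simple shapes (no overlaps), measuring from the bottom-left corner of the bounding box.
Flange: 23 × 1.4, A = 32.2 cm², y = 0.7 cm, Ī = 5.259333 cm⁴.
Web: 1.4 × 9, A = 12.6 cm², y = 5.9 cm, Ī = 85.05 cm⁴.
Hole (subtracted): ⌀0.4, A = 0.1256637 cm², y = 0.7 cm, Ī = 0.001256637 cm⁴.
Centroid: ȳ = ΣA·y / ΣA = 2.166614 cm.
Transfer each piece to the horizontal centroidal axis using Ī + A·d² with d = y − 2.166614:
  flange: d = -1.466614 cm → contributes +74.52012 cm⁴
  web: d = 3.733386 cm → contributes +260.671 cm⁴
  hole: d = -1.466614 cm → contributes −0.2715538 cm⁴
Total I = 334.9195 cm⁴.

I_xx ≈ 334.92 cm⁴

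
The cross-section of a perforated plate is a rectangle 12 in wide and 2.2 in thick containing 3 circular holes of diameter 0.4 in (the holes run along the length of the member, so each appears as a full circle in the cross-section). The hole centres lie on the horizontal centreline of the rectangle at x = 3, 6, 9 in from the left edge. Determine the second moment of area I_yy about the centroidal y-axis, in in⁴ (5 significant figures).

I_yy ≈ 314.53 in⁴

Decompose the section into non-overlapping parts with the origin at the bottom-left of its bounding rectangle.
Plate: 12 × 2.2, A = 26.4 in², x = 6 in, Ī = 316.8 in⁴.
Hole 1 (subtracted): ⌀0.4, A = 0.1256637 in², x = 3 in, Ī = 0.001256637 in⁴.
Hole 2 (subtracted): ⌀0.4, A = 0.1256637 in², x = 6 in, Ī = 0.001256637 in⁴.
Hole 3 (subtracted): ⌀0.4, A = 0.1256637 in², x = 9 in, Ī = 0.001256637 in⁴.
By symmetry the centroid is at mid-width, x̄ = 6 in.
Transfer each piece to the centroidal y-axis using Ī + A·d² with d = x − 6:
  plate: d = 0 in → contributes +316.8 in⁴
  hole 1: d = -3 in → contributes −1.13223 in⁴
  hole 2: d = 0 in → contributes −0.001256637 in⁴
  hole 3: d = 3 in → contributes −1.13223 in⁴
Total I = 314.5343 in⁴.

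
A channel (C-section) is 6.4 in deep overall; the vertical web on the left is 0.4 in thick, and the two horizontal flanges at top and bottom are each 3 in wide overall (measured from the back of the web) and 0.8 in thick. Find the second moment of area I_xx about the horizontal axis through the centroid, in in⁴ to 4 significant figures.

I_xx ≈ 41.57 in⁴

Treat the section as a set of non-overlapping primitives; coordinates are from the bounding-box lower-left.
Web: 0.4 × 6.4, A = 2.56 in², y = 3.2 in, Ī = 8.73813 in⁴.
Top flange (beyond web): 2.6 × 0.8, A = 2.08 in², y = 6 in, Ī = 0.110933 in⁴.
Bottom flange (beyond web): 2.6 × 0.8, A = 2.08 in², y = 0.4 in, Ī = 0.110933 in⁴.
By symmetry the centroid is at mid-height, ȳ = 3.2 in.
Transfer each piece to the horizontal axis through the centroid using Ī + A·d² with d = y − 3.2:
  web: d = 0 in → contributes +8.73813 in⁴
  top flange (beyond web): d = 2.8 in → contributes +16.4181 in⁴
  bottom flange (beyond web): d = -2.8 in → contributes +16.4181 in⁴
Total I = 41.5744 in⁴.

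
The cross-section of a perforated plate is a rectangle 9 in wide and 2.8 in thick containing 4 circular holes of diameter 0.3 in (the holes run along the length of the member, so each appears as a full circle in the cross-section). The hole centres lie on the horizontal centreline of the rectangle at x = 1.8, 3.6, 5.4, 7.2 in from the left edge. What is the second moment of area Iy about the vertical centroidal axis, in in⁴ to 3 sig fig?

Iy ≈ 169 in⁴

Break the section into simple shapes (no overlaps), measuring from the bottom-left corner of the bounding box.
Plate: 9 × 2.8, A = 25.2 in², x = 4.5 in, Ī = 170.1 in⁴.
Hole 1 (subtracted): ⌀0.3, A = 0.070686 in², x = 1.8 in, Ī = 0.00039761 in⁴.
Hole 2 (subtracted): ⌀0.3, A = 0.070686 in², x = 3.6 in, Ī = 0.00039761 in⁴.
Hole 3 (subtracted): ⌀0.3, A = 0.070686 in², x = 5.4 in, Ī = 0.00039761 in⁴.
Hole 4 (subtracted): ⌀0.3, A = 0.070686 in², x = 7.2 in, Ī = 0.00039761 in⁴.
By symmetry the centroid is at mid-width, x̄ = 4.5 in.
Transfer each piece to the vertical centroidal axis using Ī + A·d² with d = x − 4.5:
  plate: d = 0 in → contributes +170.1 in⁴
  hole 1: d = -2.7 in → contributes −0.5157 in⁴
  hole 2: d = -0.9 in → contributes −0.057653 in⁴
  hole 3: d = 0.9 in → contributes −0.057653 in⁴
  hole 4: d = 2.7 in → contributes −0.5157 in⁴
Total I = 168.95 in⁴.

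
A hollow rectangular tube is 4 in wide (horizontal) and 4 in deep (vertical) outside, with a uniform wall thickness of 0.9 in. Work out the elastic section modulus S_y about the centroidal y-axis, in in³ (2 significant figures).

S_y ≈ 9.7 in³

Decompose the section into non-overlapping parts with the origin at the bottom-left of its bounding rectangle.
Outer rectangle: 4 × 4, A = 16 in², x = 2 in, Ī = 21.33 in⁴.
Inner void (subtracted): 2.2 × 2.2, A = 4.84 in², x = 2 in, Ī = 1.952 in⁴.
By symmetry the centroid is at mid-width, x̄ = 2 in.
All pieces are centred on the centroidal y-axis, so I = ΣĪ (holes subtracted) = 19.38 in⁴.
Extreme fibre distance c = 2 in; S = I/c = 9.691 in³.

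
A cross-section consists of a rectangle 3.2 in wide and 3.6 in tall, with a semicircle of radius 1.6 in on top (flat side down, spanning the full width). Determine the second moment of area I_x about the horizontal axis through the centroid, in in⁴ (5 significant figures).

I_x ≈ 31.480 in⁴

Split into non-overlapping primitives; take the origin at the lower-left of the bounding box.
Rectangular body: 3.2 × 3.6, A = 11.52 in², y = 1.8 in, Ī = 12.4416 in⁴.
Semicircular cap: semicircle r = 1.6, A = 4.021239 in², y = 4.279061 in, Ī = 0.7193032 in⁴.
Centroid: ȳ = ΣA·y / ΣA = 2.441448 in.
Transfer each piece to the horizontal axis through the centroid using Ī + A·d² with d = y − 2.441448:
  rectangular body: d = -0.641448 in → contributes +17.18157 in⁴
  semicircular cap: d = 1.837613 in → contributes +14.29831 in⁴
Total I = 31.47988 in⁴.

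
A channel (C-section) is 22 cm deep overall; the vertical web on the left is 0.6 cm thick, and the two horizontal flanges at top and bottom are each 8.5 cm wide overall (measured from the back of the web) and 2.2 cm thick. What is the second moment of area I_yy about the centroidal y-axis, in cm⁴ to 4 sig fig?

I_yy ≈ 354.0 cm⁴

Decompose the section into non-overlapping parts with the origin at the bottom-left of its bounding rectangle.
Web: 0.6 × 22, A = 13.2 cm², x = 0.3 cm, Ī = 0.396 cm⁴.
Top flange (beyond web): 7.9 × 2.2, A = 17.38 cm², x = 4.55 cm, Ī = 90.3905 cm⁴.
Bottom flange (beyond web): 7.9 × 2.2, A = 17.38 cm², x = 4.55 cm, Ī = 90.3905 cm⁴.
Centroid: x̄ = ΣA·x / ΣA = 3.38028 cm.
Transfer each piece to the centroidal y-axis using Ī + A·d² with d = x − 3.38028:
  web: d = -3.08028 cm → contributes +125.639 cm⁴
  top flange (beyond web): d = 1.16972 cm → contributes +114.171 cm⁴
  bottom flange (beyond web): d = 1.16972 cm → contributes +114.171 cm⁴
Total I = 353.98 cm⁴.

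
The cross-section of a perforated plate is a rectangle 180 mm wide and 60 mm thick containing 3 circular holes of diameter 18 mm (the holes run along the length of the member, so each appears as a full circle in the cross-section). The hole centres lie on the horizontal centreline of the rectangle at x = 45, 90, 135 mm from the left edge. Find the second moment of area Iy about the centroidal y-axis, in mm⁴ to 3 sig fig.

Split into non-overlapping primitives; take the origin at the lower-left of the bounding box.
Plate: 180 × 60, A = 10 800 mm², x = 90 mm, Ī = 29 160 000 mm⁴.
Hole 1 (subtracted): ⌀18, A = 254.47 mm², x = 45 mm, Ī = 5 153 mm⁴.
Hole 2 (subtracted): ⌀18, A = 254.47 mm², x = 90 mm, Ī = 5 153 mm⁴.
Hole 3 (subtracted): ⌀18, A = 254.47 mm², x = 135 mm, Ī = 5 153 mm⁴.
By symmetry the centroid is at mid-width, x̄ = 90 mm.
Transfer each piece to the centroidal y-axis using Ī + A·d² with d = x − 90:
  plate: d = 0 mm → contributes +29 160 000 mm⁴
  hole 1: d = -45 mm → contributes −520 453 mm⁴
  hole 2: d = 0 mm → contributes −5 153 mm⁴
  hole 3: d = 45 mm → contributes −520 453 mm⁴
Total I = 28 113 942 mm⁴.

Iy ≈ 2.81 × 10⁷ mm⁴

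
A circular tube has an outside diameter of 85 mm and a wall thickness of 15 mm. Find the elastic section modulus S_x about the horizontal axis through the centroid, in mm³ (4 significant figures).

S_x ≈ 4.972 × 10⁴ mm³

Decompose the section into non-overlapping parts with the origin at the bottom-left of its bounding rectangle.
Outer circle: ⌀85, A = 5674.5 mm², y = 42.5 mm, Ī = 2 562 392 mm⁴.
Bore (subtracted): ⌀55, A = 2375.83 mm², y = 42.5 mm, Ī = 449 180 mm⁴.
By symmetry the centroid is at mid-height, ȳ = 42.5 mm.
All pieces are centred on the horizontal axis through the centroid, so I = ΣĪ (holes subtracted) = 2 113 212 mm⁴.
Extreme fibre distance c = 42.5 mm; S = I/c = 49722.6 mm³.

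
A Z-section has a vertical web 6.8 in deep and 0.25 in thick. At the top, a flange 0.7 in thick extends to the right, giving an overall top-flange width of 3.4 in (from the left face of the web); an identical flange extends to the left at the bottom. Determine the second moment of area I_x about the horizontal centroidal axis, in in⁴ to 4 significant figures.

Decompose the section into non-overlapping parts with the origin at the bottom-left of its bounding rectangle.
Web: 0.25 × 6.8, A = 1.7 in², y = 3.4 in, Ī = 6.55067 in⁴.
Top flange (beyond web): 3.15 × 0.7, A = 2.205 in², y = 6.45 in, Ī = 0.0900375 in⁴.
Bottom flange (beyond web): 3.15 × 0.7, A = 2.205 in², y = 0.35 in, Ī = 0.0900375 in⁴.
Centroid: ȳ = ΣA·y / ΣA = 3.4 in.
Transfer each piece to the horizontal centroidal axis using Ī + A·d² with d = y − 3.4:
  web: d = 0 in → contributes +6.55067 in⁴
  top flange (beyond web): d = 3.05 in → contributes +20.6021 in⁴
  bottom flange (beyond web): d = -3.05 in → contributes +20.6021 in⁴
Total I = 47.7548 in⁴.

I_x ≈ 47.75 in⁴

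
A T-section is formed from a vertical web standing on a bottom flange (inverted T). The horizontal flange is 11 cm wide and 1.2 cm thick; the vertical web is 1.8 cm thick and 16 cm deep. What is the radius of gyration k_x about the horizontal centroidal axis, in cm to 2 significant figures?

Break the section into simple shapes (no overlaps), measuring from the bottom-left corner of the bounding box.
Flange: 11 × 1.2, A = 13.2 cm², y = 0.6 cm, Ī = 1.584 cm⁴.
Web: 1.8 × 16, A = 28.8 cm², y = 9.2 cm, Ī = 614.4 cm⁴.
Centroid: ȳ = ΣA·y / ΣA = 6.497 cm.
Transfer each piece to the horizontal centroidal axis using Ī + A·d² with d = y − 6.497:
  flange: d = -5.897 cm → contributes +460.6 cm⁴
  web: d = 2.703 cm → contributes +824.8 cm⁴
Total I = 1 285 cm⁴.
Radius of gyration: k = √(I/A) = √(1 285 / 42) = 5.532 cm.

k_x ≈ 5.5 cm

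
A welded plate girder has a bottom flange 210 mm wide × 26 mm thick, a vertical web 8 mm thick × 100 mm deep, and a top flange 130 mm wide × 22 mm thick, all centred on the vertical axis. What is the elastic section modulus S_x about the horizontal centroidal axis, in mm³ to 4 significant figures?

S_x ≈ 3.339 × 10⁵ mm³

Decompose the section into non-overlapping parts with the origin at the bottom-left of its bounding rectangle.
Bottom plate: 210 × 26, A = 5 460 mm², y = 13 mm, Ī = 307 580 mm⁴.
Web plate: 8 × 100, A = 800 mm², y = 76 mm, Ī = 666 667 mm⁴.
Top plate: 130 × 22, A = 2 860 mm², y = 137 mm, Ī = 115 353 mm⁴.
Centroid: ȳ = ΣA·y / ΣA = 57.4123 mm.
Transfer each piece to the horizontal centroidal axis using Ī + A·d² with d = y − 57.4123:
  bottom plate: d = -44.4123 mm → contributes +11 077 161 mm⁴
  web plate: d = 18.5877 mm → contributes +943 069 mm⁴
  top plate: d = 79.5877 mm → contributes +18 231 180 mm⁴
Total I = 30 251 410 mm⁴.
Extreme fibre distance c = 90.5877 mm; S = I/c = 333 946 mm³.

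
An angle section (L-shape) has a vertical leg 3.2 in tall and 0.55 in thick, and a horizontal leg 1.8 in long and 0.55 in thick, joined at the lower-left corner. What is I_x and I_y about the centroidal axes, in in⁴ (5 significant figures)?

I_x ≈ 2.3871 in⁴, I_y ≈ 0.53433 in⁴

Treat the section as a set of non-overlapping primitives; coordinates are from the bounding-box lower-left.
Vertical leg: 0.55 × 3.2, A = 1.76 in², y = 1.6 in, Ī = 1.501867 in⁴.
Horizontal leg (remainder): 1.25 × 0.55, A = 0.6875 in², y = 0.275 in, Ī = 0.01733073 in⁴.
Centroid: ȳ = ΣA·y / ΣA = 1.227809 in.
Transfer each piece to the centroidal x-axis using Ī + A·d² with d = y − 1.227809:
  vertical leg: d = 0.372191 in → contributes +1.745673 in⁴
  horizontal leg (remainder): d = -0.952809 in → contributes +0.6414741 in⁴
Total I = 2.387147 in⁴.
For the y-axis: x̄ = 0.527809 in.
Repeating about the centroidal y-axis gives I_y = 0.5343343 in⁴.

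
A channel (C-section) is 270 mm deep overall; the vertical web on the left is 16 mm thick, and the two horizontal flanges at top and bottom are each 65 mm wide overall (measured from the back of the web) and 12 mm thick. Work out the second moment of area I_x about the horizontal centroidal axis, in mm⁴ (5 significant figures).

Treat the section as a set of non-overlapping primitives; coordinates are from the bounding-box lower-left.
Web: 16 × 270, A = 4 320 mm², y = 135 mm, Ī = 26 244 000 mm⁴.
Top flange (beyond web): 49 × 12, A = 588 mm², y = 264 mm, Ī = 7 056 mm⁴.
Bottom flange (beyond web): 49 × 12, A = 588 mm², y = 6 mm, Ī = 7 056 mm⁴.
By symmetry the centroid is at mid-height, ȳ = 135 mm.
Transfer each piece to the horizontal centroidal axis using Ī + A·d² with d = y − 135:
  web: d = 0 mm → contributes +26 244 000 mm⁴
  top flange (beyond web): d = 129 mm → contributes +9 791 964 mm⁴
  bottom flange (beyond web): d = -129 mm → contributes +9 791 964 mm⁴
Total I = 45 827 928 mm⁴.

I_x ≈ 4.5828 × 10⁷ mm⁴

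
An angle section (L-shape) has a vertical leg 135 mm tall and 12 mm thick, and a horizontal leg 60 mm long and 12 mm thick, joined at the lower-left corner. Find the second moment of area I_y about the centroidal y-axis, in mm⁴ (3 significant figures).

I_y ≈ 5.12 × 10⁵ mm⁴

Decompose the section into non-overlapping parts with the origin at the bottom-left of its bounding rectangle.
Vertical leg: 12 × 135, A = 1 620 mm², x = 6 mm, Ī = 19 440 mm⁴.
Horizontal leg (remainder): 48 × 12, A = 576 mm², x = 36 mm, Ī = 110 592 mm⁴.
Centroid: x̄ = ΣA·x / ΣA = 13.869 mm.
Transfer each piece to the centroidal y-axis using Ī + A·d² with d = x − 13.869:
  vertical leg: d = -7.8689 mm → contributes +119 749 mm⁴
  horizontal leg (remainder): d = 22.131 mm → contributes +392 710 mm⁴
Total I = 512 458 mm⁴.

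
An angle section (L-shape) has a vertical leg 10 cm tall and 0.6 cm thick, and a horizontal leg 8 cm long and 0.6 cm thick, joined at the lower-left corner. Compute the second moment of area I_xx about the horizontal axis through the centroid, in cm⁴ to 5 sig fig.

I_xx ≈ 106.50 cm⁴

Split into non-overlapping primitives; take the origin at the lower-left of the bounding box.
Vertical leg: 0.6 × 10, A = 6 cm², y = 5 cm, Ī = 50 cm⁴.
Horizontal leg (remainder): 7.4 × 0.6, A = 4.44 cm², y = 0.3 cm, Ī = 0.1332 cm⁴.
Centroid: ȳ = ΣA·y / ΣA = 3.001149 cm.
Transfer each piece to the horizontal axis through the centroid using Ī + A·d² with d = y − 3.001149:
  vertical leg: d = 1.998851 cm → contributes +73.97242 cm⁴
  horizontal leg (remainder): d = -2.701149 cm → contributes +32.52836 cm⁴
Total I = 106.5008 cm⁴.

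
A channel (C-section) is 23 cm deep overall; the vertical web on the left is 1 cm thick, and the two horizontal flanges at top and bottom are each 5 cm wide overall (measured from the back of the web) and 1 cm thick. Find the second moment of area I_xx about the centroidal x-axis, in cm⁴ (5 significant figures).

I_xx ≈ 1982.6 cm⁴

Treat the section as a set of non-overlapping primitives; coordinates are from the bounding-box lower-left.
Web: 1 × 23, A = 23 cm², y = 11.5 cm, Ī = 1013.917 cm⁴.
Top flange (beyond web): 4 × 1, A = 4 cm², y = 22.5 cm, Ī = 0.3333333 cm⁴.
Bottom flange (beyond web): 4 × 1, A = 4 cm², y = 0.5 cm, Ī = 0.3333333 cm⁴.
By symmetry the centroid is at mid-height, ȳ = 11.5 cm.
Transfer each piece to the centroidal x-axis using Ī + A·d² with d = y − 11.5:
  web: d = 0 cm → contributes +1013.917 cm⁴
  top flange (beyond web): d = 11 cm → contributes +484.3333 cm⁴
  bottom flange (beyond web): d = -11 cm → contributes +484.3333 cm⁴
Total I = 1982.583 cm⁴.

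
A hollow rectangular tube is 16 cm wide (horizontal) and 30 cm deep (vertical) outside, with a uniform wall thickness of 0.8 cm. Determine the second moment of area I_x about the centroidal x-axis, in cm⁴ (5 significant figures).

I_x ≈ 8512.4 cm⁴

Split into non-overlapping primitives; take the origin at the lower-left of the bounding box.
Outer rectangle: 16 × 30, A = 480 cm², y = 15 cm, Ī = 36 000 cm⁴.
Inner void (subtracted): 14.4 × 28.4, A = 408.96 cm², y = 15 cm, Ī = 27487.56 cm⁴.
By symmetry the centroid is at mid-height, ȳ = 15 cm.
All pieces are centred on the centroidal x-axis, so I = ΣĪ (holes subtracted) = 8512.435 cm⁴.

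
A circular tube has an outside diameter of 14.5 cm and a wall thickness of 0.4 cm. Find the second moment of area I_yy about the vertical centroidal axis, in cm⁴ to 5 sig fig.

Break the section into simple shapes (no overlaps), measuring from the bottom-left corner of the bounding box.
Outer circle: ⌀14.5, A = 165.13 cm², x = 7.25 cm, Ī = 2169.911 cm⁴.
Bore (subtracted): ⌀13.7, A = 147.4114 cm², x = 7.25 cm, Ī = 1729.228 cm⁴.
By symmetry the centroid is at mid-width, x̄ = 7.25 cm.
All pieces are centred on the vertical centroidal axis, so I = ΣĪ (holes subtracted) = 440.6833 cm⁴.

I_yy ≈ 440.68 cm⁴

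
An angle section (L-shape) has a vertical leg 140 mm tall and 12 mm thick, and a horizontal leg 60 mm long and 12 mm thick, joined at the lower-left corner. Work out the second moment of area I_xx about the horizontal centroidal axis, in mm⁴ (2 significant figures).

I_xx ≈ 4.5 × 10⁶ mm⁴

Split into non-overlapping primitives; take the origin at the lower-left of the bounding box.
Vertical leg: 12 × 140, A = 1 680 mm², y = 70 mm, Ī = 2 744 000 mm⁴.
Horizontal leg (remainder): 48 × 12, A = 576 mm², y = 6 mm, Ī = 6 912 mm⁴.
Centroid: ȳ = ΣA·y / ΣA = 53.66 mm.
Transfer each piece to the horizontal centroidal axis using Ī + A·d² with d = y − 53.66:
  vertical leg: d = 16.34 mm → contributes +3 192 576 mm⁴
  horizontal leg (remainder): d = -47.66 mm → contributes +1 315 259 mm⁴
Total I = 4 507 835 mm⁴.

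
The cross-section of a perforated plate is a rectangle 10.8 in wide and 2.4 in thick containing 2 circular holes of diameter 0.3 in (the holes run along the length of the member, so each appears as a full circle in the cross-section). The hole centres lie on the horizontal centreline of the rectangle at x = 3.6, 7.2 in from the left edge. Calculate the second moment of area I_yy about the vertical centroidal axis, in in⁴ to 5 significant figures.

I_yy ≈ 251.48 in⁴

Decompose the section into non-overlapping parts with the origin at the bottom-left of its bounding rectangle.
Plate: 10.8 × 2.4, A = 25.92 in², x = 5.4 in, Ī = 251.9424 in⁴.
Hole 1 (subtracted): ⌀0.3, A = 0.07068583 in², x = 3.6 in, Ī = 0.0003976078 in⁴.
Hole 2 (subtracted): ⌀0.3, A = 0.07068583 in², x = 7.2 in, Ī = 0.0003976078 in⁴.
By symmetry the centroid is at mid-width, x̄ = 5.4 in.
Transfer each piece to the vertical centroidal axis using Ī + A·d² with d = x − 5.4:
  plate: d = 0 in → contributes +251.9424 in⁴
  hole 1: d = -1.8 in → contributes −0.2294197 in⁴
  hole 2: d = 1.8 in → contributes −0.2294197 in⁴
Total I = 251.4836 in⁴.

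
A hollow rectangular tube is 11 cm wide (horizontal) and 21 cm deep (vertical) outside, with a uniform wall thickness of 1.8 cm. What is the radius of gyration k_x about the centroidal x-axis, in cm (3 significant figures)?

k_x ≈ 7.16 cm

Decompose the section into non-overlapping parts with the origin at the bottom-left of its bounding rectangle.
Outer rectangle: 11 × 21, A = 231 cm², y = 10.5 cm, Ī = 8489.3 cm⁴.
Inner void (subtracted): 7.4 × 17.4, A = 128.76 cm², y = 10.5 cm, Ī = 3248.6 cm⁴.
By symmetry the centroid is at mid-height, ȳ = 10.5 cm.
All pieces are centred on the centroidal x-axis, so I = ΣĪ (holes subtracted) = 5240.6 cm⁴.
Radius of gyration: k = √(I/A) = √(5240.6 / 102.24) = 7.1595 cm.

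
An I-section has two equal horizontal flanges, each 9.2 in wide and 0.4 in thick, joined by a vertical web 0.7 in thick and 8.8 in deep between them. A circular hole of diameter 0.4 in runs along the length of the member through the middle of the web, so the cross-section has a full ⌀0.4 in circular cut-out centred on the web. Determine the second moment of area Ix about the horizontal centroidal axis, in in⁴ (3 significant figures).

Ix ≈ 196 in⁴

Treat the section as a set of non-overlapping primitives; coordinates are from the bounding-box lower-left.
Bottom flange: 9.2 × 0.4, A = 3.68 in², y = 0.2 in, Ī = 0.049067 in⁴.
Web: 0.7 × 8.8, A = 6.16 in², y = 4.8 in, Ī = 39.753 in⁴.
Top flange: 9.2 × 0.4, A = 3.68 in², y = 9.4 in, Ī = 0.049067 in⁴.
Hole (subtracted): ⌀0.4, A = 0.12566 in², y = 4.8 in, Ī = 0.0012566 in⁴.
By symmetry the centroid is at mid-height, ȳ = 4.8 in.
Transfer each piece to the horizontal centroidal axis using Ī + A·d² with d = y − 4.8:
  bottom flange: d = -4.6 in → contributes +77.918 in⁴
  web: d = 0 in → contributes +39.753 in⁴
  top flange: d = 4.6 in → contributes +77.918 in⁴
  hole: d = 0 in → contributes −0.0012566 in⁴
Total I = 195.59 in⁴.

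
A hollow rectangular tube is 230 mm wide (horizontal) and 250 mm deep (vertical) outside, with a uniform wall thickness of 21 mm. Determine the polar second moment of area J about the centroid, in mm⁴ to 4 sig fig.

Split into non-overlapping primitives; take the origin at the lower-left of the bounding box.
Outer rectangle: 230 × 250, A = 57 500 mm², y = 125 mm, Ī = 299 479 167 mm⁴.
Inner void (subtracted): 188 × 208, A = 39 104 mm², y = 125 mm, Ī = 140 982 955 mm⁴.
By symmetry the centroid is at mid-height, ȳ = 125 mm.
All pieces are centred on the centroidal x-axis, so I = ΣĪ (holes subtracted) = 158 496 212 mm⁴.
Repeating about the centroidal y-axis gives I_y = 138 304 852 mm⁴.
Polar second moment: J = I_x + I_y = 296 801 064 mm⁴.

J ≈ 2.968 × 10⁸ mm⁴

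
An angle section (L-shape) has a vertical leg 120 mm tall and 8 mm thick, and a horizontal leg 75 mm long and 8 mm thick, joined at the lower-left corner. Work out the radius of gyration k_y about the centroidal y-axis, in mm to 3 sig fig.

k_y ≈ 21.5 mm

Break the section into simple shapes (no overlaps), measuring from the bottom-left corner of the bounding box.
Vertical leg: 8 × 120, A = 960 mm², x = 4 mm, Ī = 5 120 mm⁴.
Horizontal leg (remainder): 67 × 8, A = 536 mm², x = 41.5 mm, Ī = 200 509 mm⁴.
Centroid: x̄ = ΣA·x / ΣA = 17.436 mm.
Transfer each piece to the centroidal y-axis using Ī + A·d² with d = x − 17.436:
  vertical leg: d = -13.436 mm → contributes +178 421 mm⁴
  horizontal leg (remainder): d = 24.064 mm → contributes +510 898 mm⁴
Total I = 689 319 mm⁴.
Radius of gyration: k = √(I/A) = √(689 319 / 1 496) = 21.466 mm.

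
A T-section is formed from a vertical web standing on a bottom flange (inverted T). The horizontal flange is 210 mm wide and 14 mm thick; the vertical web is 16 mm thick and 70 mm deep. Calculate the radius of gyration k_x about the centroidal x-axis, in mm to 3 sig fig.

Decompose the section into non-overlapping parts with the origin at the bottom-left of its bounding rectangle.
Flange: 210 × 14, A = 2 940 mm², y = 7 mm, Ī = 48 020 mm⁴.
Web: 16 × 70, A = 1 120 mm², y = 49 mm, Ī = 457 333 mm⁴.
Centroid: ȳ = ΣA·y / ΣA = 18.586 mm.
Transfer each piece to the centroidal x-axis using Ī + A·d² with d = y − 18.586:
  flange: d = -11.586 mm → contributes +442 686 mm⁴
  web: d = 30.414 mm → contributes +1 493 332 mm⁴
Total I = 1 936 018 mm⁴.
Radius of gyration: k = √(I/A) = √(1 936 018 / 4 060) = 21.837 mm.

k_x ≈ 21.8 mm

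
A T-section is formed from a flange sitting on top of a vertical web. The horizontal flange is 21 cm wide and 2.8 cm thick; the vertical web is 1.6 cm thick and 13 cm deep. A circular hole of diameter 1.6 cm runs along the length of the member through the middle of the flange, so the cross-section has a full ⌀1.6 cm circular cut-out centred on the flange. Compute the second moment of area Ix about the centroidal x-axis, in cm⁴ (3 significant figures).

Treat the section as a set of non-overlapping primitives; coordinates are from the bounding-box lower-left.
Flange: 21 × 2.8, A = 58.8 cm², y = 14.4 cm, Ī = 38.416 cm⁴.
Web: 1.6 × 13, A = 20.8 cm², y = 6.5 cm, Ī = 292.93 cm⁴.
Hole (subtracted): ⌀1.6, A = 2.0106 cm², y = 14.4 cm, Ī = 0.3217 cm⁴.
Centroid: ȳ = ΣA·y / ΣA = 12.282 cm.
Transfer each piece to the centroidal x-axis using Ī + A·d² with d = y − 12.282:
  flange: d = 2.1178 cm → contributes +302.14 cm⁴
  web: d = -5.7822 cm → contributes +988.35 cm⁴
  hole: d = 2.1178 cm → contributes −9.3396 cm⁴
Total I = 1281.2 cm⁴.

Ix ≈ 1280 cm⁴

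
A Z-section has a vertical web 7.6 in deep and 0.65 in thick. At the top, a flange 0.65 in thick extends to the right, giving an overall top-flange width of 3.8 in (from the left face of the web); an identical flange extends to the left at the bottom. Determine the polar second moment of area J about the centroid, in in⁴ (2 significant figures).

Decompose the section into non-overlapping parts with the origin at the bottom-left of its bounding rectangle.
Web: 0.65 × 7.6, A = 4.94 in², y = 3.8 in, Ī = 23.78 in⁴.
Top flange (beyond web): 3.15 × 0.65, A = 2.048 in², y = 7.275 in, Ī = 0.07209 in⁴.
Bottom flange (beyond web): 3.15 × 0.65, A = 2.048 in², y = 0.325 in, Ī = 0.07209 in⁴.
Centroid: ȳ = ΣA·y / ΣA = 3.8 in.
Transfer each piece to the centroidal x-axis using Ī + A·d² with d = y − 3.8:
  web: d = 0 in → contributes +23.78 in⁴
  top flange (beyond web): d = 3.475 in → contributes +24.8 in⁴
  bottom flange (beyond web): d = -3.475 in → contributes +24.8 in⁴
Total I = 73.37 in⁴.
For the y-axis: x̄ = 3.475 in.
Repeating about the centroidal y-axis gives I_y = 18.34 in⁴.
Polar second moment: J = I_x + I_y = 91.71 in⁴.

J ≈ 92 in⁴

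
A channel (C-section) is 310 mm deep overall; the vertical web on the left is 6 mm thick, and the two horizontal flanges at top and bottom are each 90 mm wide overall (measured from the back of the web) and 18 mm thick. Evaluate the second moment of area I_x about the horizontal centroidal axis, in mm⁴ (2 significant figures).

Decompose the section into non-overlapping parts with the origin at the bottom-left of its bounding rectangle.
Web: 6 × 310, A = 1 860 mm², y = 155 mm, Ī = 14 895 500 mm⁴.
Top flange (beyond web): 84 × 18, A = 1 512 mm², y = 301 mm, Ī = 40 824 mm⁴.
Bottom flange (beyond web): 84 × 18, A = 1 512 mm², y = 9 mm, Ī = 40 824 mm⁴.
By symmetry the centroid is at mid-height, ȳ = 155 mm.
Transfer each piece to the horizontal centroidal axis using Ī + A·d² with d = y − 155:
  web: d = 0 mm → contributes +14 895 500 mm⁴
  top flange (beyond web): d = 146 mm → contributes +32 270 616 mm⁴
  bottom flange (beyond web): d = -146 mm → contributes +32 270 616 mm⁴
Total I = 79 436 732 mm⁴.

I_x ≈ 7.9 × 10⁷ mm⁴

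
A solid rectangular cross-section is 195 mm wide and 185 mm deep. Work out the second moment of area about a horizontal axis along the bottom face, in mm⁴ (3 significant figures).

The section: 195 × 185, A = 36 075 mm², y = 92.5 mm, Ī = 102 888 906 mm⁴.
Transfer it to the base of the section using Ī + A·d² with d = y − 0:
  the section: d = 92.5 mm → contributes +411 555 625 mm⁴
Total I = 411 555 625 mm⁴.

I_base ≈ 4.12 × 10⁸ mm⁴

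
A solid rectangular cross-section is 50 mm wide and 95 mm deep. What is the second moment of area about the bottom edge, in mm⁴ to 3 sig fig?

The section: 50 × 95, A = 4 750 mm², y = 47.5 mm, Ī = 3 572 396 mm⁴.
Transfer it to the base of the section using Ī + A·d² with d = y − 0:
  the section: d = 47.5 mm → contributes +14 289 583 mm⁴
Total I = 14 289 583 mm⁴.

I_base ≈ 1.43 × 10⁷ mm⁴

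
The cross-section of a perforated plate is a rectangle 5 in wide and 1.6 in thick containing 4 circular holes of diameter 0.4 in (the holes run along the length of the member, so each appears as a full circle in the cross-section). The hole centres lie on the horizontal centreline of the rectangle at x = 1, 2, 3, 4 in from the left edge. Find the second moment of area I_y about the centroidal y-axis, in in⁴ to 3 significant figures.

Break the section into simple shapes (no overlaps), measuring from the bottom-left corner of the bounding box.
Plate: 5 × 1.6, A = 8 in², x = 2.5 in, Ī = 16.667 in⁴.
Hole 1 (subtracted): ⌀0.4, A = 0.12566 in², x = 1 in, Ī = 0.0012566 in⁴.
Hole 2 (subtracted): ⌀0.4, A = 0.12566 in², x = 2 in, Ī = 0.0012566 in⁴.
Hole 3 (subtracted): ⌀0.4, A = 0.12566 in², x = 3 in, Ī = 0.0012566 in⁴.
Hole 4 (subtracted): ⌀0.4, A = 0.12566 in², x = 4 in, Ī = 0.0012566 in⁴.
By symmetry the centroid is at mid-width, x̄ = 2.5 in.
Transfer each piece to the centroidal y-axis using Ī + A·d² with d = x − 2.5:
  plate: d = 0 in → contributes +16.667 in⁴
  hole 1: d = -1.5 in → contributes −0.284 in⁴
  hole 2: d = -0.5 in → contributes −0.032673 in⁴
  hole 3: d = 0.5 in → contributes −0.032673 in⁴
  hole 4: d = 1.5 in → contributes −0.284 in⁴
Total I = 16.033 in⁴.

I_y ≈ 16.0 in⁴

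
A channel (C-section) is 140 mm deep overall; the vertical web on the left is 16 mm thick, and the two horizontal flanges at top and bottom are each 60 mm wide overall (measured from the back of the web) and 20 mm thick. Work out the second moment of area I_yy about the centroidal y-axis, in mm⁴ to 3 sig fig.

Treat the section as a set of non-overlapping primitives; coordinates are from the bounding-box lower-left.
Web: 16 × 140, A = 2 240 mm², x = 8 mm, Ī = 47 787 mm⁴.
Top flange (beyond web): 44 × 20, A = 880 mm², x = 38 mm, Ī = 141 973 mm⁴.
Bottom flange (beyond web): 44 × 20, A = 880 mm², x = 38 mm, Ī = 141 973 mm⁴.
Centroid: x̄ = ΣA·x / ΣA = 21.2 mm.
Transfer each piece to the centroidal y-axis using Ī + A·d² with d = x − 21.2:
  web: d = -13.2 mm → contributes +438 084 mm⁴
  top flange (beyond web): d = 16.8 mm → contributes +390 345 mm⁴
  bottom flange (beyond web): d = 16.8 mm → contributes +390 345 mm⁴
Total I = 1 218 773 mm⁴.

I_yy ≈ 1.22 × 10⁶ mm⁴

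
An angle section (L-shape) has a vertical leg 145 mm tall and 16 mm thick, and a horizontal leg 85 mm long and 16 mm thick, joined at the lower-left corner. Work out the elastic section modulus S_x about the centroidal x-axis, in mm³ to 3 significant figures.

S_x ≈ 7.72 × 10⁴ mm³

Break the section into simple shapes (no overlaps), measuring from the bottom-left corner of the bounding box.
Vertical leg: 16 × 145, A = 2 320 mm², y = 72.5 mm, Ī = 4 064 833 mm⁴.
Horizontal leg (remainder): 69 × 16, A = 1 104 mm², y = 8 mm, Ī = 23 552 mm⁴.
Centroid: ȳ = ΣA·y / ΣA = 51.703 mm.
Transfer each piece to the centroidal x-axis using Ī + A·d² with d = y − 51.703:
  vertical leg: d = 20.797 mm → contributes +5 068 242 mm⁴
  horizontal leg (remainder): d = -43.703 mm → contributes +2 132 165 mm⁴
Total I = 7 200 408 mm⁴.
Extreme fibre distance c = 93.297 mm; S = I/c = 77 177 mm³.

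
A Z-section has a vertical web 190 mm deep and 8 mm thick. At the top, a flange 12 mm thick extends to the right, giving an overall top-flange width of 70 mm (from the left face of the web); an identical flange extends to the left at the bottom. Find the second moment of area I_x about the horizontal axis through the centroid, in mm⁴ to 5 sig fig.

I_x ≈ 1.6377 × 10⁷ mm⁴

Decompose the section into non-overlapping parts with the origin at the bottom-left of its bounding rectangle.
Web: 8 × 190, A = 1 520 mm², y = 95 mm, Ī = 4 572 667 mm⁴.
Top flange (beyond web): 62 × 12, A = 744 mm², y = 184 mm, Ī = 8 928 mm⁴.
Bottom flange (beyond web): 62 × 12, A = 744 mm², y = 6 mm, Ī = 8 928 mm⁴.
Centroid: ȳ = ΣA·y / ΣA = 95 mm.
Transfer each piece to the horizontal axis through the centroid using Ī + A·d² with d = y − 95:
  web: d = 0 mm → contributes +4 572 667 mm⁴
  top flange (beyond web): d = 89 mm → contributes +5 902 152 mm⁴
  bottom flange (beyond web): d = -89 mm → contributes +5 902 152 mm⁴
Total I = 16 376 971 mm⁴.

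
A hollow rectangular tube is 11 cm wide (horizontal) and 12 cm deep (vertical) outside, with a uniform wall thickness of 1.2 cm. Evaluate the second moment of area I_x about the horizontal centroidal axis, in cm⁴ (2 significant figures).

I_x ≈ 950 cm⁴

Split into non-overlapping primitives; take the origin at the lower-left of the bounding box.
Outer rectangle: 11 × 12, A = 132 cm², y = 6 cm, Ī = 1 584 cm⁴.
Inner void (subtracted): 8.6 × 9.6, A = 82.56 cm², y = 6 cm, Ī = 634.1 cm⁴.
By symmetry the centroid is at mid-height, ȳ = 6 cm.
All pieces are centred on the horizontal centroidal axis, so I = ΣĪ (holes subtracted) = 949.9 cm⁴.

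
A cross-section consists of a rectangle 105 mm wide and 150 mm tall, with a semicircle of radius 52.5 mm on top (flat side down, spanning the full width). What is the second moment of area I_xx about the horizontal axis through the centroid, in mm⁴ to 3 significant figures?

I_xx ≈ 6.25 × 10⁷ mm⁴

Treat the section as a set of non-overlapping primitives; coordinates are from the bounding-box lower-left.
Rectangular body: 105 × 150, A = 15 750 mm², y = 75 mm, Ī = 29 531 250 mm⁴.
Semicircular cap: semicircle r = 52.5, A = 4329.5 mm², y = 172.28 mm, Ī = 833 814 mm⁴.
Centroid: ȳ = ΣA·y / ΣA = 95.976 mm.
Transfer each piece to the horizontal axis through the centroid using Ī + A·d² with d = y − 95.976:
  rectangular body: d = -20.976 mm → contributes +36 460 937 mm⁴
  semicircular cap: d = 76.306 mm → contributes +26 042 820 mm⁴
Total I = 62 503 758 mm⁴.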